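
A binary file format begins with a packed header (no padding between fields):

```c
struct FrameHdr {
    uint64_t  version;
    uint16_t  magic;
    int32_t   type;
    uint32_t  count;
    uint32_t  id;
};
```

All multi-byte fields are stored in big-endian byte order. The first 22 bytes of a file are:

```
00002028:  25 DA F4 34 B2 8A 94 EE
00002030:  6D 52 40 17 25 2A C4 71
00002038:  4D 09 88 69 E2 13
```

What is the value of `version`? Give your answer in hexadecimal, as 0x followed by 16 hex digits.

0x25DAF434B28A94EE

`version` is the first field, at byte offset 0, occupying 8 bytes.
Bytes at offsets 0..7: 25 DA F4 34 B2 8A 94 EE.
In big-endian order the high byte comes first in memory.
The bytes are already most-significant first: 0x25DAF434B28A94EE.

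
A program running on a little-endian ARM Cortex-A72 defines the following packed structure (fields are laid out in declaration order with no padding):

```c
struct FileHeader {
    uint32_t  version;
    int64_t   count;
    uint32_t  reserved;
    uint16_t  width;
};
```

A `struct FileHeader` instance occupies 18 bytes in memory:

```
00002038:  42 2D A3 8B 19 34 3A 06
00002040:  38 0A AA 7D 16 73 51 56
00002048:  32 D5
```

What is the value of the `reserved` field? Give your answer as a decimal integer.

`reserved` follows `version` (4 B), `count` (8 B), so it starts at offset 4 + 8 = 12 and occupies 4 bytes.
Bytes at offsets 12..15: 16 73 51 56.
Little-endian: lowest address holds the least-significant byte.
Reassemble most-significant byte first: 56 51 73 16 → 0x56517316.
0x56517316 = 1448178454.

1448178454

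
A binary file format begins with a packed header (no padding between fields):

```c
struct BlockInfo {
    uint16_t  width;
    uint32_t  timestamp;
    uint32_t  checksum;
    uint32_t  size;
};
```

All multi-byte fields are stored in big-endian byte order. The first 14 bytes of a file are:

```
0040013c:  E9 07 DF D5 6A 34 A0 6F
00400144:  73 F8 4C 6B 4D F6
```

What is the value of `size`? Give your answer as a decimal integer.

1282100726

`size` follows `width` (2 B), `timestamp` (4 B), `checksum` (4 B), so it starts at offset 2 + 4 + 4 = 10 and occupies 4 bytes.
Bytes at offsets 10..13: 4C 6B 4D F6.
In big-endian order the high byte comes first in memory.
The bytes are already most-significant first: 0x4C6B4DF6.
0x4C6B4DF6 = 1282100726.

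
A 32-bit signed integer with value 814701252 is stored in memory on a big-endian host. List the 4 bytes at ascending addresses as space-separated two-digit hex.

30 8F 5A C4

814701252 in hexadecimal, padded to 32 bits, is 0x308F5AC4.
Split into bytes (most-significant first): 30 8F 5A C4.
Big-endian stores the most-significant byte at the lowest address.
So the memory order matches the most-significant-first order: 30 8F 5A C4.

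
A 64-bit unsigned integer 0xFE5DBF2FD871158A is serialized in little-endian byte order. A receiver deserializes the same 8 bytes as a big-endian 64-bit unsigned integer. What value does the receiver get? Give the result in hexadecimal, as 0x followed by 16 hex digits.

Stored little-endian, the bytes at ascending addresses are 8A 15 71 D8 2F BF 5D FE.
Read back as big-endian, the last byte is least significant, giving 0x8A1571D82FBF5DFE.

0x8A1571D82FBF5DFE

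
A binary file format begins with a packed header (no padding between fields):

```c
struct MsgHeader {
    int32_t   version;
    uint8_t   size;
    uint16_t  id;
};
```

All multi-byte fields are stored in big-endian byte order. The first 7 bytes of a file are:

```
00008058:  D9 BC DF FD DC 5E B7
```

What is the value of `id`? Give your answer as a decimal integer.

`id` follows `version` (4 B), `size` (1 B), so it starts at offset 4 + 1 = 5 and occupies 2 bytes.
Bytes at offsets 5..6: 5E B7.
Big-endian: lowest address holds the most-significant byte.
The bytes are already most-significant first: 0x5EB7.
0x5EB7 = 24247.

24247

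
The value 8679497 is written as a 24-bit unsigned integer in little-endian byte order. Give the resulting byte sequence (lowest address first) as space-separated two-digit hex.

8679497 in hexadecimal, padded to 24 bits, is 0x847049.
Split into bytes (most-significant first): 84 70 49.
Little-endian stores the least-significant byte at the lowest address.
So at ascending addresses the bytes are 49 70 84.

49 70 84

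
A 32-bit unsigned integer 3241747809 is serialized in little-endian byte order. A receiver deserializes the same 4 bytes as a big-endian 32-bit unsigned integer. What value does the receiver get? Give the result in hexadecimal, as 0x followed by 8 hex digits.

3241747809 in 32-bit hexadecimal is 0xC1392561.
Stored little-endian, the bytes at ascending addresses are 61 25 39 C1.
Read back as big-endian, the last byte is least significant, giving 0x612539C1.

0x612539C1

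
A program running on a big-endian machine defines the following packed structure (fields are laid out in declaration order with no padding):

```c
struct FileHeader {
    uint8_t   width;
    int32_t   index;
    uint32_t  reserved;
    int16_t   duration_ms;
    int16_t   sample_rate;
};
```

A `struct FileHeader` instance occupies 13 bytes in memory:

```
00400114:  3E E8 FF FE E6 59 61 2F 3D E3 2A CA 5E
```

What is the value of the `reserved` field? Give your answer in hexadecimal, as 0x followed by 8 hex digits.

0x59612F3D

`reserved` follows `width` (1 B), `index` (4 B), so it starts at offset 1 + 4 = 5 and occupies 4 bytes.
Bytes at offsets 5..8: 59 61 2F 3D.
Big-endian: lowest address holds the most-significant byte.
The bytes are already most-significant first: 0x59612F3D.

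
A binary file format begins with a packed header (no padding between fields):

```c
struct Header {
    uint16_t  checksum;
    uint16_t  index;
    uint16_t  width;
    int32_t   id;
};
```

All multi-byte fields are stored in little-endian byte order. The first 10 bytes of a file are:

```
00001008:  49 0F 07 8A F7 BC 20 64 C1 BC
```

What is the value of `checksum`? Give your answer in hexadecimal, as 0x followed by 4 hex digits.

`checksum` is the first field, at byte offset 0, occupying 2 bytes.
Bytes at offsets 0..1: 49 0F.
Little-endian: lowest address holds the least-significant byte.
Reassemble most-significant byte first: 0F 49 → 0x0F49.

0x0F49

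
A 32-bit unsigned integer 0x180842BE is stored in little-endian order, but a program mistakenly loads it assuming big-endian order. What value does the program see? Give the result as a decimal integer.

3191998488

Stored little-endian, the bytes at ascending addresses are BE 42 08 18.
Read back as big-endian, the last byte is least significant, giving 0xBE420818.
0xBE420818 = 3191998488.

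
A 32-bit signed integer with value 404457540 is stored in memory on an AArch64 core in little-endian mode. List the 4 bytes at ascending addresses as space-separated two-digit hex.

44 88 1B 18

404457540 in hexadecimal, padded to 32 bits, is 0x181B8844.
Split into bytes (most-significant first): 18 1B 88 44.
Little-endian stores the least-significant byte at the lowest address.
So at ascending addresses the bytes are 44 88 1B 18.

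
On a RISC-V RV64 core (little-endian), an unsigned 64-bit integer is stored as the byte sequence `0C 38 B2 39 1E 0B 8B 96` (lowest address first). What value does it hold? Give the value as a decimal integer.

10847776351896877068

Little-endian: lowest address holds the least-significant byte.
Reassemble most-significant byte first: 96 8B 0B 1E 39 B2 38 0C → 0x968B0B1E39B2380C.
0x968B0B1E39B2380C = 10847776351896877068.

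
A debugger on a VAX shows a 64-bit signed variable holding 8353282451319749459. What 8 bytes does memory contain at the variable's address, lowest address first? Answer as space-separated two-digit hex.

53 FB 6A C3 21 D2 EC 73

8353282451319749459 in hexadecimal, padded to 64 bits, is 0x73ECD221C36AFB53.
Split into bytes (most-significant first): 73 EC D2 21 C3 6A FB 53.
Little-endian stores the least-significant byte at the lowest address.
So at ascending addresses the bytes are 53 FB 6A C3 21 D2 EC 73.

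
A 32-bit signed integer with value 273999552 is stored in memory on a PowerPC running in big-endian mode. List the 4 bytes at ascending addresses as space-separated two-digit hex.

10 54 E6 C0

273999552 in hexadecimal, padded to 32 bits, is 0x1054E6C0.
Split into bytes (most-significant first): 10 54 E6 C0.
In big-endian order the high byte comes first in memory.
So the memory order matches the most-significant-first order: 10 54 E6 C0.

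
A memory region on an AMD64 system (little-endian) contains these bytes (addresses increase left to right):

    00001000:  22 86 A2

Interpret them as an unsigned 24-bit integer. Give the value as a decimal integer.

10651170

Little-endian stores the least-significant byte at the lowest address.
Reassemble most-significant byte first: A2 86 22 → 0xA28622.
0xA28622 = 10651170.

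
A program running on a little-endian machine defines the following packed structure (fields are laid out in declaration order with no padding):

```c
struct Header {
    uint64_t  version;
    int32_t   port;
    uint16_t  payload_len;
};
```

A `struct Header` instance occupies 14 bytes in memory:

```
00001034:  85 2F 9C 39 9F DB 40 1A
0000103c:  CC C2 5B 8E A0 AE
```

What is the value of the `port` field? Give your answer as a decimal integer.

`port` follows `version` (8 bytes), so it starts at byte offset 8 and occupies 4 bytes.
Bytes at offsets 8..11: CC C2 5B 8E.
Little-endian stores the least-significant byte at the lowest address.
Reassemble most-significant byte first: 8E 5B C2 CC → 0x8E5BC2CC.
Top bit is set, so as a signed 32-bit value this is 0x8E5BC2CC − 2^32 = -1906588980.

-1906588980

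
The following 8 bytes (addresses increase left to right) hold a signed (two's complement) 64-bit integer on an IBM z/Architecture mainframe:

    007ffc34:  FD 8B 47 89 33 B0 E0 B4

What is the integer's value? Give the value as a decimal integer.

Big-endian: lowest address holds the most-significant byte.
The bytes are already most-significant first: 0xFD8B478933B0E0B4.
Top bit is set, so as a signed 64-bit value this is 0xFD8B478933B0E0B4 − 2^64 = -176969105747681100.

-176969105747681100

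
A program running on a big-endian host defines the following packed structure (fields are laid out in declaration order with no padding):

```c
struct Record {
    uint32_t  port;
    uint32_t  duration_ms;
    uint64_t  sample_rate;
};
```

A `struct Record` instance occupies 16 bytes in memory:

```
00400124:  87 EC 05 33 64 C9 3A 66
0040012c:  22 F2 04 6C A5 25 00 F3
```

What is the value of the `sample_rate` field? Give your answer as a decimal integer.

2518080006327173363

`sample_rate` follows `port` (4 B), `duration_ms` (4 B), so it starts at offset 4 + 4 = 8 and occupies 8 bytes.
Bytes at offsets 8..15: 22 F2 04 6C A5 25 00 F3.
Big-endian: lowest address holds the most-significant byte.
The bytes are already most-significant first: 0x22F2046CA52500F3.
0x22F2046CA52500F3 = 2518080006327173363.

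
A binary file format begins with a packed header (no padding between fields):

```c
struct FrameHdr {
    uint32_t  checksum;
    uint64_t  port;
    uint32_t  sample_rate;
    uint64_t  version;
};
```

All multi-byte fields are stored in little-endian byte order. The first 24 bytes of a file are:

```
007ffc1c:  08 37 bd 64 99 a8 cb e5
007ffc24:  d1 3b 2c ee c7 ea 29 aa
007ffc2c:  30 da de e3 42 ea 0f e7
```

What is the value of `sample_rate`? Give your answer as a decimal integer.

2854873799

`sample_rate` follows `checksum` (4 B), `port` (8 B), so it starts at offset 4 + 8 = 12 and occupies 4 bytes.
Bytes at offsets 12..15: C7 EA 29 AA.
In little-endian order the low byte comes first in memory.
Reassemble most-significant byte first: AA 29 EA C7 → 0xAA29EAC7.
0xAA29EAC7 = 2854873799.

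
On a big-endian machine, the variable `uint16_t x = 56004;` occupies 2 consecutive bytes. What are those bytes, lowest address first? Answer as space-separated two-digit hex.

56004 in hexadecimal, padded to 16 bits, is 0xDAC4.
Split into bytes (most-significant first): DA C4.
Big-endian stores the most-significant byte at the lowest address.
So the memory order matches the most-significant-first order: DA C4.

DA C4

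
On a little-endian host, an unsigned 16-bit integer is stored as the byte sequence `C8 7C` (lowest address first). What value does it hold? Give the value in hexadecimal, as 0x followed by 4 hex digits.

0x7CC8

Little-endian stores the least-significant byte at the lowest address.
Reassemble most-significant byte first: 7C C8 → 0x7CC8.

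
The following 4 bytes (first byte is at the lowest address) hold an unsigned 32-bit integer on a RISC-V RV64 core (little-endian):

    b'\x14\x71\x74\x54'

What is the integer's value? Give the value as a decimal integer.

1416917268

Little-endian: lowest address holds the least-significant byte.
Reassemble most-significant byte first: 54 74 71 14 → 0x54747114.
0x54747114 = 1416917268.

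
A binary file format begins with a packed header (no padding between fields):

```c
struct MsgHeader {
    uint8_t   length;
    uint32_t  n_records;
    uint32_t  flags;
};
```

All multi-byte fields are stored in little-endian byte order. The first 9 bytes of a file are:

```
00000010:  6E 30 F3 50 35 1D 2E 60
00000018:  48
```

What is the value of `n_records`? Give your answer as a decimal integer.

894497584

`n_records` follows `length` (1 byte), so it starts at byte offset 1 and occupies 4 bytes.
Bytes at offsets 1..4: 30 F3 50 35.
Little-endian stores the least-significant byte at the lowest address.
Reassemble most-significant byte first: 35 50 F3 30 → 0x3550F330.
0x3550F330 = 894497584.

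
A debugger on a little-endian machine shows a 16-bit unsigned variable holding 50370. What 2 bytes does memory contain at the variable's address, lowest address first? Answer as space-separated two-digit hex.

C2 C4

50370 in hexadecimal, padded to 16 bits, is 0xC4C2.
Split into bytes (most-significant first): C4 C2.
Little-endian stores the least-significant byte at the lowest address.
So at ascending addresses the bytes are C2 C4.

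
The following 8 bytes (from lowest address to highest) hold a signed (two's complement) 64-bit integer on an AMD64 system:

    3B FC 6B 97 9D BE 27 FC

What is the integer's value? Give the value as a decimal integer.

-277043268000416709

Little-endian stores the least-significant byte at the lowest address.
Reassemble most-significant byte first: FC 27 BE 9D 97 6B FC 3B → 0xFC27BE9D976BFC3B.
Top bit is set, so as a signed 64-bit value this is 0xFC27BE9D976BFC3B − 2^64 = -277043268000416709.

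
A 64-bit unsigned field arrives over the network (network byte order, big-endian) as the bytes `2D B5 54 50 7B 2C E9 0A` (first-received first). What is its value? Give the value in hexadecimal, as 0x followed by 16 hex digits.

Big-endian: lowest address holds the most-significant byte.
The bytes are already most-significant first: 0x2DB554507B2CE90A.

0x2DB554507B2CE90A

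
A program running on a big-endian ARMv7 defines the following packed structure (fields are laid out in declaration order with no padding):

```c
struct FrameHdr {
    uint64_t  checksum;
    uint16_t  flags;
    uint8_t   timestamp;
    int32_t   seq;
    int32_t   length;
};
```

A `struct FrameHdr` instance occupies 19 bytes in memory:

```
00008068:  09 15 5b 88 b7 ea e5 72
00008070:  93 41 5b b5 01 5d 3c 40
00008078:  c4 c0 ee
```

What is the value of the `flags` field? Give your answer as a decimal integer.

37697

`flags` follows `checksum` (8 bytes), so it starts at byte offset 8 and occupies 2 bytes.
Bytes at offsets 8..9: 93 41.
Big-endian: lowest address holds the most-significant byte.
The bytes are already most-significant first: 0x9341.
0x9341 = 37697.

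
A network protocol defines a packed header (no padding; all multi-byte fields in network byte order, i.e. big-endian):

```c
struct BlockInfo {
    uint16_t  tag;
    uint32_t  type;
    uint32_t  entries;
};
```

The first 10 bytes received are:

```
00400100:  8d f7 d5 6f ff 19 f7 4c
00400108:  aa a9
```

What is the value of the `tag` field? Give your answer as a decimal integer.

36343

`tag` is the first field, at byte offset 0, occupying 2 bytes.
Bytes at offsets 0..1: 8D F7.
In big-endian order the high byte comes first in memory.
The bytes are already most-significant first: 0x8DF7.
0x8DF7 = 36343.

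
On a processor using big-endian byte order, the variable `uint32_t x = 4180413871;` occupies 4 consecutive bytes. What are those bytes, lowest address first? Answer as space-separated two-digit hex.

4180413871 in hexadecimal, padded to 32 bits, is 0xF92C0DAF.
Split into bytes (most-significant first): F9 2C 0D AF.
In big-endian order the high byte comes first in memory.
So the memory order matches the most-significant-first order: F9 2C 0D AF.

F9 2C 0D AF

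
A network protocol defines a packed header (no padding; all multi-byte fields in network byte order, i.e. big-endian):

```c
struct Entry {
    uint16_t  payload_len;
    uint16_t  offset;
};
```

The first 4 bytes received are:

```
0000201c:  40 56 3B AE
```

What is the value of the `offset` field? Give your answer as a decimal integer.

15278

`offset` follows `payload_len` (2 bytes), so it starts at byte offset 2 and occupies 2 bytes.
Bytes at offsets 2..3: 3B AE.
Big-endian: lowest address holds the most-significant byte.
The bytes are already most-significant first: 0x3BAE.
0x3BAE = 15278.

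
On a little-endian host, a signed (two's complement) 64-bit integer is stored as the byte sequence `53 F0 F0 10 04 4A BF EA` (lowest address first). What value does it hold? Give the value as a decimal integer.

-1531423966958129069

Little-endian stores the least-significant byte at the lowest address.
Reassemble most-significant byte first: EA BF 4A 04 10 F0 F0 53 → 0xEABF4A0410F0F053.
Top bit is set, so as a signed 64-bit value this is 0xEABF4A0410F0F053 − 2^64 = -1531423966958129069.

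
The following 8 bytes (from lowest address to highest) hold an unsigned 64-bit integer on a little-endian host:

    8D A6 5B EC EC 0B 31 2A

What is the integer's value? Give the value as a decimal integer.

3040224335657412237

Little-endian: lowest address holds the least-significant byte.
Reassemble most-significant byte first: 2A 31 0B EC EC 5B A6 8D → 0x2A310BECEC5BA68D.
0x2A310BECEC5BA68D = 3040224335657412237.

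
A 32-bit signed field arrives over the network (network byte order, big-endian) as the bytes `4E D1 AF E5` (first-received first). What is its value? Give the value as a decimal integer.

1322364901

In big-endian order the high byte comes first in memory.
The bytes are already most-significant first: 0x4ED1AFE5.
0x4ED1AFE5 = 1322364901.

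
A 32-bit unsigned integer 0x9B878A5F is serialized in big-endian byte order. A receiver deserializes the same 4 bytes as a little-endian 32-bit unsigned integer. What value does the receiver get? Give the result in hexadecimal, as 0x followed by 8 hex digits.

0x5F8A879B

Stored big-endian, the bytes at ascending addresses are 9B 87 8A 5F.
Read back as little-endian, the first byte is least significant, giving 0x5F8A879B.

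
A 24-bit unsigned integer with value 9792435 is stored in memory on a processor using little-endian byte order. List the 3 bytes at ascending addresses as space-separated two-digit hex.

B3 6B 95

9792435 in hexadecimal, padded to 24 bits, is 0x956BB3.
Split into bytes (most-significant first): 95 6B B3.
In little-endian order the low byte comes first in memory.
So at ascending addresses the bytes are B3 6B 95.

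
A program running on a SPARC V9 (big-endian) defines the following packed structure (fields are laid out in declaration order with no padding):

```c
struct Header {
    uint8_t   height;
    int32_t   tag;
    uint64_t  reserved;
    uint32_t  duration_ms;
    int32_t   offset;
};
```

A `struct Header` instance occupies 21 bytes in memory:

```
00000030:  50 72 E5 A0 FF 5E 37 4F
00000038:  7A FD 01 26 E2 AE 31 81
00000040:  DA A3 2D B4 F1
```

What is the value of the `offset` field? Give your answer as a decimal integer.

`offset` follows `height` (1 B), `tag` (4 B), `reserved` (8 B), `duration_ms` (4 B), so it starts at offset 1 + 4 + 8 + 4 = 17 and occupies 4 bytes.
Bytes at offsets 17..20: A3 2D B4 F1.
Big-endian: lowest address holds the most-significant byte.
The bytes are already most-significant first: 0xA32DB4F1.
Top bit is set, so as a signed 32-bit value this is 0xA32DB4F1 − 2^32 = -1557285647.

-1557285647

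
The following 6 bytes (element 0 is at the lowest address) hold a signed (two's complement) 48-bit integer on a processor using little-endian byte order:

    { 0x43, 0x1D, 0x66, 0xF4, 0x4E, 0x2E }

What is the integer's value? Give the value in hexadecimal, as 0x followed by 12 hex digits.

Little-endian: lowest address holds the least-significant byte.
Reassemble most-significant byte first: 2E 4E F4 66 1D 43 → 0x2E4EF4661D43.

0x2E4EF4661D43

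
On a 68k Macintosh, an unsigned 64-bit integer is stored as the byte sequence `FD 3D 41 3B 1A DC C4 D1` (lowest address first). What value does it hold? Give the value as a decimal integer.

Big-endian: lowest address holds the most-significant byte.
The bytes are already most-significant first: 0xFD3D413B1ADCC4D1.
0xFD3D413B1ADCC4D1 = 18247812987284669649.

18247812987284669649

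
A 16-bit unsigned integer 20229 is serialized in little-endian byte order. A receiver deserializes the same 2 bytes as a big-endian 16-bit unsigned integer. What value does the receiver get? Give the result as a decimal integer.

20229 in 16-bit hexadecimal is 0x4F05.
Stored little-endian, the bytes at ascending addresses are 05 4F.
Read back as big-endian, the last byte is least significant, giving 0x054F.
0x054F = 1359.

1359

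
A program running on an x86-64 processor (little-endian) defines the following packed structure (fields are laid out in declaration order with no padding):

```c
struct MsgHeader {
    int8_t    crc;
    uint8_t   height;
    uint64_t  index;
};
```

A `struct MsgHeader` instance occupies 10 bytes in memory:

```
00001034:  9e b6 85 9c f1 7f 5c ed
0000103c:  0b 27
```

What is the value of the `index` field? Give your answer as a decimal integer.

`index` follows `crc` (1 B), `height` (1 B), so it starts at offset 1 + 1 = 2 and occupies 8 bytes.
Bytes at offsets 2..9: 85 9C F1 7F 5C ED 0B 27.
Little-endian: lowest address holds the least-significant byte.
Reassemble most-significant byte first: 27 0B ED 5C 7F F1 9C 85 → 0x270BED5C7FF19C85.
0x270BED5C7FF19C85 = 2813603373762321541.

2813603373762321541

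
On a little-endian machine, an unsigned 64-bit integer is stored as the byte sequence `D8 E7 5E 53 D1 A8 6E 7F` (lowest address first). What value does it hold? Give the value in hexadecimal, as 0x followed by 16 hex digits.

Little-endian: lowest address holds the least-significant byte.
Reassemble most-significant byte first: 7F 6E A8 D1 53 5E E7 D8 → 0x7F6EA8D1535EE7D8.

0x7F6EA8D1535EE7D8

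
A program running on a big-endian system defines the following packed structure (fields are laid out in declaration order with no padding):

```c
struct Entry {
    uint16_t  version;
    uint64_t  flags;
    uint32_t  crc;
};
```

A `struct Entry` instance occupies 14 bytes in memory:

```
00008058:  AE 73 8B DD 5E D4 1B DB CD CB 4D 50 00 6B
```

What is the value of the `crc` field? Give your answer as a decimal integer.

1297088619

`crc` follows `version` (2 B), `flags` (8 B), so it starts at offset 2 + 8 = 10 and occupies 4 bytes.
Bytes at offsets 10..13: 4D 50 00 6B.
Big-endian: lowest address holds the most-significant byte.
The bytes are already most-significant first: 0x4D50006B.
0x4D50006B = 1297088619.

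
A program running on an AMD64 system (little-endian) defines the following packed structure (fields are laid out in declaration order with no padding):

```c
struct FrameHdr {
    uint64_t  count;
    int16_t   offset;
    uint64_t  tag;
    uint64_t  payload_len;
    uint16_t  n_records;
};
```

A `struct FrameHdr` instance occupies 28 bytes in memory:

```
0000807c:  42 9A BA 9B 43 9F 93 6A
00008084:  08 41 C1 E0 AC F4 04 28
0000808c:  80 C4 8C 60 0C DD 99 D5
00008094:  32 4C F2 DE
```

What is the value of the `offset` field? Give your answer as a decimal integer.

16648

`offset` follows `count` (8 bytes), so it starts at byte offset 8 and occupies 2 bytes.
Bytes at offsets 8..9: 08 41.
In little-endian order the low byte comes first in memory.
Reassemble most-significant byte first: 41 08 → 0x4108.
0x4108 = 16648.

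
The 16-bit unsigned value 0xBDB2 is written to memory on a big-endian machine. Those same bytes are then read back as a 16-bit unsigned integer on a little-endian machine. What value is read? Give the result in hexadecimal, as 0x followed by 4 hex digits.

0xB2BD

Stored big-endian, the bytes at ascending addresses are BD B2.
Read back as little-endian, the first byte is least significant, giving 0xB2BD.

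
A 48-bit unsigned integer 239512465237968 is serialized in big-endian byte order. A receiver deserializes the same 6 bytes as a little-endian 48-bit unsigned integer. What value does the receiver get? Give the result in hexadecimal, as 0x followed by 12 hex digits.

0xD0E768D7D5D9

239512465237968 in 48-bit hexadecimal is 0xD9D5D768E7D0.
Stored big-endian, the bytes at ascending addresses are D9 D5 D7 68 E7 D0.
Read back as little-endian, the first byte is least significant, giving 0xD0E768D7D5D9.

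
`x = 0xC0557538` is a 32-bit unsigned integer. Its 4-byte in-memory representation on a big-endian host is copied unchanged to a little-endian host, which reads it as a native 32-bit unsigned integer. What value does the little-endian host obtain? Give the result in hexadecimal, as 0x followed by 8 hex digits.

Stored big-endian, the bytes at ascending addresses are C0 55 75 38.
Read back as little-endian, the first byte is least significant, giving 0x387555C0.

0x387555C0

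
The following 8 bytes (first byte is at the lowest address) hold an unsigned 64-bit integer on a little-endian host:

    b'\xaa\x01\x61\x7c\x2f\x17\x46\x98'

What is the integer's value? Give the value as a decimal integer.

10972483034852426154

Little-endian stores the least-significant byte at the lowest address.
Reassemble most-significant byte first: 98 46 17 2F 7C 61 01 AA → 0x9846172F7C6101AA.
0x9846172F7C6101AA = 10972483034852426154.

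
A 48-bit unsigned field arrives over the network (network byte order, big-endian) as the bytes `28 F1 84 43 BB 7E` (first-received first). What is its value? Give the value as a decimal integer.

Big-endian stores the most-significant byte at the lowest address.
The bytes are already most-significant first: 0x28F18443BB7E.
0x28F18443BB7E = 45017771260798.

45017771260798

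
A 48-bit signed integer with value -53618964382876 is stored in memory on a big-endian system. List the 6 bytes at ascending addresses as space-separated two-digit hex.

CF 3B DC AC BB 64

Two's complement of -53618964382876 in 48 bits: 53618964382876 = 0x30C42353449C; invert → 0xCF3BDCACBB63; add 1 → 0xCF3BDCACBB64.
Split into bytes (most-significant first): CF 3B DC AC BB 64.
Big-endian stores the most-significant byte at the lowest address.
So the memory order matches the most-significant-first order: CF 3B DC AC BB 64.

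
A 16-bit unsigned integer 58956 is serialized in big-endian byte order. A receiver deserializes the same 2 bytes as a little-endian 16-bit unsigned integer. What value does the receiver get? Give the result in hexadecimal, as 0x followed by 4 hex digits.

58956 in 16-bit hexadecimal is 0xE64C.
Stored big-endian, the bytes at ascending addresses are E6 4C.
Read back as little-endian, the first byte is least significant, giving 0x4CE6.

0x4CE6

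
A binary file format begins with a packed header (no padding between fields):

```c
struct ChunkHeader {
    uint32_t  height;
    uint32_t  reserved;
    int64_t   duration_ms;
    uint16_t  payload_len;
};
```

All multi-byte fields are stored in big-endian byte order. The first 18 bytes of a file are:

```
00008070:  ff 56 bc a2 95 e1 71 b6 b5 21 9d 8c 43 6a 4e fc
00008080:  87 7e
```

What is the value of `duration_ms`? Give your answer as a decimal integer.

-5394857652861120772

`duration_ms` follows `height` (4 B), `reserved` (4 B), so it starts at offset 4 + 4 = 8 and occupies 8 bytes.
Bytes at offsets 8..15: B5 21 9D 8C 43 6A 4E FC.
Big-endian: lowest address holds the most-significant byte.
The bytes are already most-significant first: 0xB5219D8C436A4EFC.
Top bit is set, so as a signed 64-bit value this is 0xB5219D8C436A4EFC − 2^64 = -5394857652861120772.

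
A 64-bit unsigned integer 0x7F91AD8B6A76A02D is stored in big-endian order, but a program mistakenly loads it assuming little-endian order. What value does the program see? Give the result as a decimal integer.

3287757927962481023

Stored big-endian, the bytes at ascending addresses are 7F 91 AD 8B 6A 76 A0 2D.
Read back as little-endian, the first byte is least significant, giving 0x2DA0766A8BAD917F.
0x2DA0766A8BAD917F = 3287757927962481023.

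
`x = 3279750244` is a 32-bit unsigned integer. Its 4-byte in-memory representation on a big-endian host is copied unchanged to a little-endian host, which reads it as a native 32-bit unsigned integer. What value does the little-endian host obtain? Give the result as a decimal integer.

1678015939

3279750244 in 32-bit hexadecimal is 0xC37D0464.
Stored big-endian, the bytes at ascending addresses are C3 7D 04 64.
Read back as little-endian, the first byte is least significant, giving 0x64047DC3.
0x64047DC3 = 1678015939.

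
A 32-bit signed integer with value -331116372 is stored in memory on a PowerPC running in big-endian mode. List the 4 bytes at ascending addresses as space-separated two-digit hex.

EC 43 90 AC

Two's complement of -331116372 in 32 bits: 331116372 = 0x13BC6F54; invert → 0xEC4390AB; add 1 → 0xEC4390AC.
Split into bytes (most-significant first): EC 43 90 AC.
In big-endian order the high byte comes first in memory.
So the memory order matches the most-significant-first order: EC 43 90 AC.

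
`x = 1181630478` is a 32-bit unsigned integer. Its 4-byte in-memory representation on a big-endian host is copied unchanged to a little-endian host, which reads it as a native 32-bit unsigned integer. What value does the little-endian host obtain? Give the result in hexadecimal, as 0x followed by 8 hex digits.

0x0E406E46

1181630478 in 32-bit hexadecimal is 0x466E400E.
Stored big-endian, the bytes at ascending addresses are 46 6E 40 0E.
Read back as little-endian, the first byte is least significant, giving 0x0E406E46.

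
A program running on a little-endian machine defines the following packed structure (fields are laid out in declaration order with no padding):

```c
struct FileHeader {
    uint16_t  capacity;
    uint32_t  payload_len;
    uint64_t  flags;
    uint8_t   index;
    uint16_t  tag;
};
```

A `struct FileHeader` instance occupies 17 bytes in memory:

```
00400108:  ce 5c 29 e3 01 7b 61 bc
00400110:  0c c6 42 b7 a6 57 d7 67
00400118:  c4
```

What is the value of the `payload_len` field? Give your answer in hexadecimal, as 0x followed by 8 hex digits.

`payload_len` follows `capacity` (2 bytes), so it starts at byte offset 2 and occupies 4 bytes.
Bytes at offsets 2..5: 29 E3 01 7B.
Little-endian stores the least-significant byte at the lowest address.
Reassemble most-significant byte first: 7B 01 E3 29 → 0x7B01E329.

0x7B01E329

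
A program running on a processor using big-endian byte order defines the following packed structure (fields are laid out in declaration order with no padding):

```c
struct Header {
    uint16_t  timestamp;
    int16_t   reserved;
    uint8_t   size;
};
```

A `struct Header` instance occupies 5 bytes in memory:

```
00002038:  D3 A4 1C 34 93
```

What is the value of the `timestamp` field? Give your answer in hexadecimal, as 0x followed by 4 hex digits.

0xD3A4

`timestamp` is the first field, at byte offset 0, occupying 2 bytes.
Bytes at offsets 0..1: D3 A4.
In big-endian order the high byte comes first in memory.
The bytes are already most-significant first: 0xD3A4.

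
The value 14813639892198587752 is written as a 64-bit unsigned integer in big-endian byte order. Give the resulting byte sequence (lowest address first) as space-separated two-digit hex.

CD 94 9E FE F5 0D 7D 68

14813639892198587752 in hexadecimal, padded to 64 bits, is 0xCD949EFEF50D7D68.
Split into bytes (most-significant first): CD 94 9E FE F5 0D 7D 68.
Big-endian stores the most-significant byte at the lowest address.
So the memory order matches the most-significant-first order: CD 94 9E FE F5 0D 7D 68.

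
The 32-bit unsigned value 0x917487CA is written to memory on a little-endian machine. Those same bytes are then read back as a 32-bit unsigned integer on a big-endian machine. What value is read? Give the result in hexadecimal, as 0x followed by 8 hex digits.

Stored little-endian, the bytes at ascending addresses are CA 87 74 91.
Read back as big-endian, the last byte is least significant, giving 0xCA877491.

0xCA877491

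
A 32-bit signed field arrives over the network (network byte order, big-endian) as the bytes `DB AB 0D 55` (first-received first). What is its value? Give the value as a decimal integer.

-609546923

Big-endian stores the most-significant byte at the lowest address.
The bytes are already most-significant first: 0xDBAB0D55.
Top bit is set, so as a signed 32-bit value this is 0xDBAB0D55 − 2^32 = -609546923.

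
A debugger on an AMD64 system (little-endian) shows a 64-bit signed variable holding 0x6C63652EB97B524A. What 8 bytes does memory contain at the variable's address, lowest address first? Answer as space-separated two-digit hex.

4A 52 7B B9 2E 65 63 6C

Split into bytes (most-significant first): 6C 63 65 2E B9 7B 52 4A.
Little-endian: lowest address holds the least-significant byte.
So at ascending addresses the bytes are 4A 52 7B B9 2E 65 63 6C.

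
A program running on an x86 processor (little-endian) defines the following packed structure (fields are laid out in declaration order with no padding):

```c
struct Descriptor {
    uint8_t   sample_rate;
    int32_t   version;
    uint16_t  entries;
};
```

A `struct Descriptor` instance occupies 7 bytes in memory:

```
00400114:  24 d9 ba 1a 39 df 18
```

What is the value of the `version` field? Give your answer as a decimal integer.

958053081

`version` follows `sample_rate` (1 byte), so it starts at byte offset 1 and occupies 4 bytes.
Bytes at offsets 1..4: D9 BA 1A 39.
Little-endian stores the least-significant byte at the lowest address.
Reassemble most-significant byte first: 39 1A BA D9 → 0x391ABAD9.
0x391ABAD9 = 958053081.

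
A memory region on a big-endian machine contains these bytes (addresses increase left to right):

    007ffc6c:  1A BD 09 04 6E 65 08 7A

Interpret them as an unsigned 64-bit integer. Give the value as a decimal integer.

1926706130221074554

In big-endian order the high byte comes first in memory.
The bytes are already most-significant first: 0x1ABD09046E65087A.
0x1ABD09046E65087A = 1926706130221074554.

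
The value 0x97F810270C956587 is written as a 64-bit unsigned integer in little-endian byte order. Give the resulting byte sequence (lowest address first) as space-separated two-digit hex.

87 65 95 0C 27 10 F8 97

Split into bytes (most-significant first): 97 F8 10 27 0C 95 65 87.
Little-endian stores the least-significant byte at the lowest address.
So at ascending addresses the bytes are 87 65 95 0C 27 10 F8 97.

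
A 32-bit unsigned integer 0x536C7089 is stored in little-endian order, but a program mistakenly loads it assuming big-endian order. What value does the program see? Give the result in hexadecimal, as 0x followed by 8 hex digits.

Stored little-endian, the bytes at ascending addresses are 89 70 6C 53.
Read back as big-endian, the last byte is least significant, giving 0x89706C53.

0x89706C53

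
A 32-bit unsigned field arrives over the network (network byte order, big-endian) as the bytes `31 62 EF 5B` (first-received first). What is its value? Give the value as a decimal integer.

Big-endian: lowest address holds the most-significant byte.
The bytes are already most-significant first: 0x3162EF5B.
0x3162EF5B = 828567387.

828567387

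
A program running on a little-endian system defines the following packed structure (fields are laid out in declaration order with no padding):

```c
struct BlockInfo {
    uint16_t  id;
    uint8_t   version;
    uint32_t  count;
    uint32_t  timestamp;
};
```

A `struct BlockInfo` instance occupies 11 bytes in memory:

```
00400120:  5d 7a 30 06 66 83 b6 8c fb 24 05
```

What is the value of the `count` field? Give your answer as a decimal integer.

`count` follows `id` (2 B), `version` (1 B), so it starts at offset 2 + 1 = 3 and occupies 4 bytes.
Bytes at offsets 3..6: 06 66 83 B6.
Little-endian: lowest address holds the least-significant byte.
Reassemble most-significant byte first: B6 83 66 06 → 0xB6836606.
0xB6836606 = 3062064646.

3062064646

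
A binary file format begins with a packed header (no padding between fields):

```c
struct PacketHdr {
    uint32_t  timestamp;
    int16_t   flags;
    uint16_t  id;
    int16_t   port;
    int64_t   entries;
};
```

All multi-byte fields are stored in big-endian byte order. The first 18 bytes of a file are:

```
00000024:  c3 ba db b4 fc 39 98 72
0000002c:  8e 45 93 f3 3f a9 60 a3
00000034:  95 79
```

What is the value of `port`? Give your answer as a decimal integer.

-29115

`port` follows `timestamp` (4 B), `flags` (2 B), `id` (2 B), so it starts at offset 4 + 2 + 2 = 8 and occupies 2 bytes.
Bytes at offsets 8..9: 8E 45.
Big-endian: lowest address holds the most-significant byte.
The bytes are already most-significant first: 0x8E45.
Top bit is set, so as a signed 16-bit value this is 0x8E45 − 2^16 = -29115.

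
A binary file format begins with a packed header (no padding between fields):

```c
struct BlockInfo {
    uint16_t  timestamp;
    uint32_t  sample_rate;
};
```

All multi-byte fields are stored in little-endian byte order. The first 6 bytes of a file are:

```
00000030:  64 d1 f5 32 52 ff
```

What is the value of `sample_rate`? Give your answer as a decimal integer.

4283577077

`sample_rate` follows `timestamp` (2 bytes), so it starts at byte offset 2 and occupies 4 bytes.
Bytes at offsets 2..5: F5 32 52 FF.
Little-endian stores the least-significant byte at the lowest address.
Reassemble most-significant byte first: FF 52 32 F5 → 0xFF5232F5.
0xFF5232F5 = 4283577077.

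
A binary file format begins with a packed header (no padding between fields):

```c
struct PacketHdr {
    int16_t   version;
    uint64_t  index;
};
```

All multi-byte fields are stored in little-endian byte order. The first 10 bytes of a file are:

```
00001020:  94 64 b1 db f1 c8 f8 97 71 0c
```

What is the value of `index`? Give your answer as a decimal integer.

896664895602416561

`index` follows `version` (2 bytes), so it starts at byte offset 2 and occupies 8 bytes.
Bytes at offsets 2..9: B1 DB F1 C8 F8 97 71 0C.
In little-endian order the low byte comes first in memory.
Reassemble most-significant byte first: 0C 71 97 F8 C8 F1 DB B1 → 0x0C7197F8C8F1DBB1.
0x0C7197F8C8F1DBB1 = 896664895602416561.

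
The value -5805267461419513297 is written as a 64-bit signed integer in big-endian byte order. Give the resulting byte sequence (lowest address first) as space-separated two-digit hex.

Two's complement of -5805267461419513297 in 64 bits: 5805267461419513297 = 0x509073FFA00B35D1; invert → 0xAF6F8C005FF4CA2E; add 1 → 0xAF6F8C005FF4CA2F.
Split into bytes (most-significant first): AF 6F 8C 00 5F F4 CA 2F.
In big-endian order the high byte comes first in memory.
So the memory order matches the most-significant-first order: AF 6F 8C 00 5F F4 CA 2F.

AF 6F 8C 00 5F F4 CA 2F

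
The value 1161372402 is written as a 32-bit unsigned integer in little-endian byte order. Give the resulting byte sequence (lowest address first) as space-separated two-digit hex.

F2 22 39 45

1161372402 in hexadecimal, padded to 32 bits, is 0x453922F2.
Split into bytes (most-significant first): 45 39 22 F2.
In little-endian order the low byte comes first in memory.
So at ascending addresses the bytes are F2 22 39 45.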